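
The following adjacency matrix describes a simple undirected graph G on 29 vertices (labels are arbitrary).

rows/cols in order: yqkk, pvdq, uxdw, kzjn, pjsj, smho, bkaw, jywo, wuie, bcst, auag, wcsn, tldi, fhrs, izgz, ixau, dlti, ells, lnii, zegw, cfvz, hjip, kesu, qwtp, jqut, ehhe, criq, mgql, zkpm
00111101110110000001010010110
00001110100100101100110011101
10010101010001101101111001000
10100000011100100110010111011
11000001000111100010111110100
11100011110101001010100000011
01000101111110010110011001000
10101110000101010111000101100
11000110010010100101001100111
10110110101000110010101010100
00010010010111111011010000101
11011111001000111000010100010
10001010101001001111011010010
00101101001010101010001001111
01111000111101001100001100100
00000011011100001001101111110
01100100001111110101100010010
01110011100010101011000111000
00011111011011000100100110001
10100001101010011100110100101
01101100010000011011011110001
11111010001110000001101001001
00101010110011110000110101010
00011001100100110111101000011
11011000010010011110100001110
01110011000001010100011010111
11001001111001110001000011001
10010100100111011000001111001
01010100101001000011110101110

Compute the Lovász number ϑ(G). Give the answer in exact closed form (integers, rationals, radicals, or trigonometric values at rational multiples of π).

deg(kzjn) = 14; N(kzjn) = {yqkk, uxdw, bcst, auag, wcsn, izgz, ells, lnii, hjip, qwtp, jqut, ehhe, mgql, zkpm}.
Vertex bcst has 14 neighbors: yqkk, uxdw, kzjn, smho, bkaw, wuie, auag, izgz, ixau, lnii, cfvz, kesu, jqut, criq.
deg(bkaw) = 14; N(bkaw) = {pvdq, smho, jywo, wuie, bcst, auag, wcsn, tldi, ixau, ells, lnii, hjip, kesu, ehhe}.
deg(pvdq) = 14; N(pvdq) = {pjsj, smho, bkaw, wuie, wcsn, izgz, dlti, ells, cfvz, hjip, jqut, ehhe, criq, zkpm}.
29-vertex 14-regular graph: Paley(29): SR with (k,λ,μ)=(14,6,7).
spec(A) ≈ [14.0, 2.193, -3.193] (distinct, 3 d.p.).
ϑ = −N·λ_min/(λ_max−λ_min) = −29·(-sqrt(29)/2 - 1/2)/(14−(-sqrt(29)/2 - 1/2)) = sqrt(29).
Numerically 5.38516.

sqrt(29)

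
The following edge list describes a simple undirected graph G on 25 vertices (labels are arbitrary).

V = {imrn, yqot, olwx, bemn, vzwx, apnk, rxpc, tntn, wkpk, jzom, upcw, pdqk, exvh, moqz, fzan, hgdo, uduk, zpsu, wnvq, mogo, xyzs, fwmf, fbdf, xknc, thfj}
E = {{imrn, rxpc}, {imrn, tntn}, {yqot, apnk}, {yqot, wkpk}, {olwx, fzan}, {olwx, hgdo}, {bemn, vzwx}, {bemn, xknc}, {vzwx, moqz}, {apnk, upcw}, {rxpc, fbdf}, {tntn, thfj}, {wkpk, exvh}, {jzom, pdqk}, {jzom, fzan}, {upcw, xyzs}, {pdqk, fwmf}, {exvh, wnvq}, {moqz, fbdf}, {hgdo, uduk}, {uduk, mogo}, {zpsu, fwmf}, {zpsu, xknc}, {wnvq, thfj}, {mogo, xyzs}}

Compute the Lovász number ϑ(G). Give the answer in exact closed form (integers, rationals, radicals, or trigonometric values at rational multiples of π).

Vertex mogo has 2 neighbors: uduk, xyzs.
N(imrn) = {rxpc, tntn}, |N(imrn)| = 2.
deg(fbdf) = 2; N(fbdf) = {rxpc, moqz}.
deg(zpsu) = 2; N(zpsu) = {fwmf, xknc}.
Regular of degree 2 on 25 vertices: this is C_{25}, the 25-cycle.
spec(A) ≈ [2.0, 1.9372, 1.7526, 1.4579, 1.0717, 0.618, 0.1256, -0.3748, -0.8516, -1.2748, -1.618, -1.8596, -1.9842] (distinct, 4 d.p.).
−25·(-2*cos(pi/25)) / ((2)−(-2*cos(pi/25))) = 25*cos(pi/25)/(cos(pi/25) + 1) = ϑ(G).
Numerically 12.450522.
Sandwich: α(G)=12 ≤ ϑ(G)=25*cos(pi/25)/(cos(pi/25) + 1) ≤ χ(Ḡ)=13 (both strict).

25*cos(pi/25)/(cos(pi/25) + 1)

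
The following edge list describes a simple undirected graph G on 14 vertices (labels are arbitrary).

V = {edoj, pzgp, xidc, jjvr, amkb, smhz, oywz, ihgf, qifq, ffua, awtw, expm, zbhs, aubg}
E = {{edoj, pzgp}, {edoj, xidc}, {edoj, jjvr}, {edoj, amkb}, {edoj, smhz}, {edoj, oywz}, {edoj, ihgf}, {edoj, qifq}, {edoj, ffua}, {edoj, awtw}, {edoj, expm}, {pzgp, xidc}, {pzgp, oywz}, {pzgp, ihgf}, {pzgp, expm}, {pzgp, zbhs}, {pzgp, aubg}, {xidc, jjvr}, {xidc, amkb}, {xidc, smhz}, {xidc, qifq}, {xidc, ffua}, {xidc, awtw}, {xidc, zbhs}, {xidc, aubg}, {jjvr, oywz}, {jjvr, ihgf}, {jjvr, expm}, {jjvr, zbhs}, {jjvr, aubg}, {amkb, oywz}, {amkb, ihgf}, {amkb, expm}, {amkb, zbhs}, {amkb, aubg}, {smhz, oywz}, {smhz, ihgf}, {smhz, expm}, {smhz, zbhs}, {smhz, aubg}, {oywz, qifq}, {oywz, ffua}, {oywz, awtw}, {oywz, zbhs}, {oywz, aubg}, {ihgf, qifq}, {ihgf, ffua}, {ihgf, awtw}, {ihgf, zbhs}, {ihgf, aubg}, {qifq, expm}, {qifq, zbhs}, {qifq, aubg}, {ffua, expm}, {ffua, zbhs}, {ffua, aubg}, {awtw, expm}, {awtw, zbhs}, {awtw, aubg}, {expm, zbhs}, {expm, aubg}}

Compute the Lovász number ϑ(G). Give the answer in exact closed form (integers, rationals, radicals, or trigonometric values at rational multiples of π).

7

deg(aubg) = 11; N(aubg) = {pzgp, xidc, jjvr, amkb, smhz, oywz, ihgf, qifq, ffua, awtw, expm}.
N(ffua) = {edoj, xidc, oywz, ihgf, expm, zbhs, aubg}, |N(ffua)| = 7.
deg(ihgf) = 10; N(ihgf) = {edoj, pzgp, jjvr, amkb, smhz, qifq, ffua, awtw, zbhs, aubg}.
deg(jjvr) = 7; N(jjvr) = {edoj, xidc, oywz, ihgf, expm, zbhs, aubg}.
K_{7,4,3} (perfect); ϑ(G) = α(G) = max{7,4,3} = 7.
≈ 7.0000000 (to 7 d.p.).
7 ≤ 7 ≤ 7: collapsed.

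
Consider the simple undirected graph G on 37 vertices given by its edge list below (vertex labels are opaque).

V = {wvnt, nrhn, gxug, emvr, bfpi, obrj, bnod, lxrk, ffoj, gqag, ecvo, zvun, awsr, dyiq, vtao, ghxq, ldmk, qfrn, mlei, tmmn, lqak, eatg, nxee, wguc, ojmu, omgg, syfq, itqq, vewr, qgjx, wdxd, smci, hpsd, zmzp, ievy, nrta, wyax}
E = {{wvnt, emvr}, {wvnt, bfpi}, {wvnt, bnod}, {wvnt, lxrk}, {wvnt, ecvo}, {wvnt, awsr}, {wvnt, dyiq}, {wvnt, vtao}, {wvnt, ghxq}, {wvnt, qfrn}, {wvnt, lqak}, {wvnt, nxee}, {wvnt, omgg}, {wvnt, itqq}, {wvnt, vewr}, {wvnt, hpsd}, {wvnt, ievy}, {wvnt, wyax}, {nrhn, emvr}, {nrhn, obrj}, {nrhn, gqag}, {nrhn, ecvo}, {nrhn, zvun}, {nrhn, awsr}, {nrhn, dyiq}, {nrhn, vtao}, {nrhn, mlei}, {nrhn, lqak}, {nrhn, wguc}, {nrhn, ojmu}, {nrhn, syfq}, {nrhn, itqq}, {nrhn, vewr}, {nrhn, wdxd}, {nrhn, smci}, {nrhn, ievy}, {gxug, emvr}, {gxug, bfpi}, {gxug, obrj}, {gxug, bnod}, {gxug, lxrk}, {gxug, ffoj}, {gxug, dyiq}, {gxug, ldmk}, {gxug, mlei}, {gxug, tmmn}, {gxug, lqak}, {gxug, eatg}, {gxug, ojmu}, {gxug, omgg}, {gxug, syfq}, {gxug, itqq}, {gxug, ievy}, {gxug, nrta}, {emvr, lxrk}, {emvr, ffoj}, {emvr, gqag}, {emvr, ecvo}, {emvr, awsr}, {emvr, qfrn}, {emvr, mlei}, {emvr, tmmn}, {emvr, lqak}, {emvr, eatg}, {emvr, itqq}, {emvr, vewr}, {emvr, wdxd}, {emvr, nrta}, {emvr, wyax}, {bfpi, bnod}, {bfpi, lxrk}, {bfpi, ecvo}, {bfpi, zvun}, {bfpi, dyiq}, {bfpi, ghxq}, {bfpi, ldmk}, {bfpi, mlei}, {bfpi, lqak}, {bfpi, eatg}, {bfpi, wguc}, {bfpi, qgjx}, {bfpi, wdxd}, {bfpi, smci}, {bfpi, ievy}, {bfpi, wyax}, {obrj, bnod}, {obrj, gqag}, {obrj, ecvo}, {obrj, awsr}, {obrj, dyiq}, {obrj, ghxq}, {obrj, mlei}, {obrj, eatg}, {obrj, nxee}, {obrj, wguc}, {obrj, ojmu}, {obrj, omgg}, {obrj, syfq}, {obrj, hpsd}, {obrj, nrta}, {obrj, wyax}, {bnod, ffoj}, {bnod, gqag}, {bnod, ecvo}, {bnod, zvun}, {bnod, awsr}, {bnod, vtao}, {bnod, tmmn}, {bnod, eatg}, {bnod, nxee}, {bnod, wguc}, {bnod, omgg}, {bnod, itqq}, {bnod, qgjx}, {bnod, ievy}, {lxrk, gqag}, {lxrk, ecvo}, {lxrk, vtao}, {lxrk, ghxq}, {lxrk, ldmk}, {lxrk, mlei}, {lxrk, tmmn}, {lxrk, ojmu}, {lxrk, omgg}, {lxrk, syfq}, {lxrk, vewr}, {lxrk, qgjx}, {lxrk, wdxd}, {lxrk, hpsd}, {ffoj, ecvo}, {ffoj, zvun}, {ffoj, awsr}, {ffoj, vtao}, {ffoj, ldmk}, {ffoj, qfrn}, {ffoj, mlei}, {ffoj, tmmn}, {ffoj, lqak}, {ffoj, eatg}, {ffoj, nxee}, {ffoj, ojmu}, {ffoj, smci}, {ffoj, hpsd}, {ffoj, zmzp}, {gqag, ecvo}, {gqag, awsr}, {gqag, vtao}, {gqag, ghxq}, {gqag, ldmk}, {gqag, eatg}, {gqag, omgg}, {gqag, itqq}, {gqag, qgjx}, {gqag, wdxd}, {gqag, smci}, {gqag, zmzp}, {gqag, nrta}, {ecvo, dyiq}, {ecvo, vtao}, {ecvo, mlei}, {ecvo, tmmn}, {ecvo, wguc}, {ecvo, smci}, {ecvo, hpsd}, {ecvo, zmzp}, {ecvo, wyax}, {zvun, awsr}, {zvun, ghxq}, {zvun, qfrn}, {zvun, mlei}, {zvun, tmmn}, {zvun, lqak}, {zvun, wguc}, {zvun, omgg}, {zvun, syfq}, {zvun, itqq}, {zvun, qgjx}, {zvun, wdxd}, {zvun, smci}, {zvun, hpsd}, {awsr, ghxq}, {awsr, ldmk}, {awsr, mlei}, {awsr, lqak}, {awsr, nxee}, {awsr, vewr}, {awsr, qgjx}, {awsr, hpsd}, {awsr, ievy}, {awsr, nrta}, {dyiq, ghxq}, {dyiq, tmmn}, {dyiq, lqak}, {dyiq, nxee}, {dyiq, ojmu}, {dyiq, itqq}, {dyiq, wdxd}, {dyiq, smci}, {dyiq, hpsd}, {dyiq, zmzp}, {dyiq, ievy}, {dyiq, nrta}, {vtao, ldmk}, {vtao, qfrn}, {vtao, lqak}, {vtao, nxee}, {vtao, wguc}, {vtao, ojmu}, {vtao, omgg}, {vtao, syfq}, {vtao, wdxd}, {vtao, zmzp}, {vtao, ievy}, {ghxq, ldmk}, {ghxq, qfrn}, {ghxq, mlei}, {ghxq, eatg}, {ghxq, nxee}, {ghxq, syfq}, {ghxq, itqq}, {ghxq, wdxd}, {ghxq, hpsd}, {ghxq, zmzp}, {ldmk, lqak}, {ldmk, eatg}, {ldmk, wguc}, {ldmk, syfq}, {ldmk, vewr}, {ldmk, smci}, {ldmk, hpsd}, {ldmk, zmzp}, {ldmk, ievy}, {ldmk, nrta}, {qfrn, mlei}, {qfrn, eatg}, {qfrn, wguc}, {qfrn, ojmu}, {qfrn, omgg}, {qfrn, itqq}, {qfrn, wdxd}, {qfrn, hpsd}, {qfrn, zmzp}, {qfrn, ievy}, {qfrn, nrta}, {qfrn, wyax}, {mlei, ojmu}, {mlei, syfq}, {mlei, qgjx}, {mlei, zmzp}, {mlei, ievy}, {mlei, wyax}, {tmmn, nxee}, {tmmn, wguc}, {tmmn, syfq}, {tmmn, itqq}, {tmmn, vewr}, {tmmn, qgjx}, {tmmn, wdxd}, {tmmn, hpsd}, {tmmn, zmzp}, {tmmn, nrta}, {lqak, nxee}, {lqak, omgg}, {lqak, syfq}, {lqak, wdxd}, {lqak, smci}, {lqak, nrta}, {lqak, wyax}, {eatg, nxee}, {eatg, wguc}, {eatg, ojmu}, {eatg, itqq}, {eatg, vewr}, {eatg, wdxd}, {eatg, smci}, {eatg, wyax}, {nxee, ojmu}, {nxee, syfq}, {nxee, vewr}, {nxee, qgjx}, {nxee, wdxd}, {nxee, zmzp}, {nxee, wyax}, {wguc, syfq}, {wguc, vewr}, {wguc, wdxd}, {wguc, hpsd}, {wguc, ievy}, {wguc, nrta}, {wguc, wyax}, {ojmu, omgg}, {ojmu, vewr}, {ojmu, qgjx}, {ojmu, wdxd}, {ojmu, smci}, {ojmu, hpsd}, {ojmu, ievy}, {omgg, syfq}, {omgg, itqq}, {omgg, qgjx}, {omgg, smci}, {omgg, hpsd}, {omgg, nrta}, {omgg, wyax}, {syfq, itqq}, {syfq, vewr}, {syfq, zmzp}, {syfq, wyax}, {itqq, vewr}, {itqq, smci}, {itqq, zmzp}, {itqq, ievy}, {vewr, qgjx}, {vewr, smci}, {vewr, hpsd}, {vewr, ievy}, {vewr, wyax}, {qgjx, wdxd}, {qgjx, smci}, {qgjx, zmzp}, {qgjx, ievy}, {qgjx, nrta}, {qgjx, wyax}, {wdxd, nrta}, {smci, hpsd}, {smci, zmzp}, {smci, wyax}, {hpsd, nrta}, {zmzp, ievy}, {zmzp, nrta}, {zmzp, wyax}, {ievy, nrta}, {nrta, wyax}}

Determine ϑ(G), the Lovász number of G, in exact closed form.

N(emvr) = {wvnt, nrhn, gxug, lxrk, ffoj, gqag, ecvo, awsr, qfrn, mlei, tmmn, lqak, eatg, itqq, vewr, wdxd, nrta, wyax}, |N(emvr)| = 18.
N(dyiq) = {wvnt, nrhn, gxug, bfpi, obrj, ecvo, ghxq, tmmn, lqak, nxee, ojmu, itqq, wdxd, smci, hpsd, zmzp, ievy, nrta}, |N(dyiq)| = 18.
Vertex gxug has 18 neighbors: emvr, bfpi, obrj, bnod, lxrk, ffoj, dyiq, ldmk, mlei, tmmn, lqak, eatg, ojmu, omgg, syfq, itqq, ievy, nrta.
deg(omgg) = 18; N(omgg) = {wvnt, gxug, obrj, bnod, lxrk, gqag, zvun, vtao, qfrn, lqak, ojmu, syfq, itqq, qgjx, smci, hpsd, nrta, wyax}.
37-vertex 18-regular graph: Paley(37): SR with (k,λ,μ)=(18,8,9).
A has 3 distinct eigenvalues ≈ [18.0, 2.5414, -3.5414].
Lovász: ϑ = −37(-sqrt(37)/2 - 1/2)/(18+-(-sqrt(37)/2 - 1/2)) = sqrt(37).
ϑ(G) ≈ 6.08276253.

sqrt(37)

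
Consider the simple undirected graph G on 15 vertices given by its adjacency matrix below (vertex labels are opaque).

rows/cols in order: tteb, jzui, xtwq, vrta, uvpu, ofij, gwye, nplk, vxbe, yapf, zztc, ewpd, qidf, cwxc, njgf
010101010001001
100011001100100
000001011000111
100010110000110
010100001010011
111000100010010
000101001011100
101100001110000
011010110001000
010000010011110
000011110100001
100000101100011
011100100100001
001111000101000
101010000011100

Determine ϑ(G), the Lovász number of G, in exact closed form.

N(ofij) = {tteb, jzui, xtwq, gwye, zztc, cwxc}, |N(ofij)| = 6.
N(gwye) = {vrta, ofij, vxbe, zztc, ewpd, qidf}, |N(gwye)| = 6.
Vertex ewpd has 6 neighbors: tteb, gwye, vxbe, yapf, cwxc, njgf.
deg(cwxc) = 6; N(cwxc) = {xtwq, vrta, uvpu, ofij, yapf, ewpd}.
Regular of degree 6 on 15 vertices: Kneser K(6,2) on C(6,2)=15 vertices.
The 3 distinct eigenvalues: [6.0, 1.0, -3.0].
ϑ = −N·λ_min/(λ_max−λ_min) = −15·(-3)/(6−(-3)) = 5.
= 5.00000000… (decimal).

5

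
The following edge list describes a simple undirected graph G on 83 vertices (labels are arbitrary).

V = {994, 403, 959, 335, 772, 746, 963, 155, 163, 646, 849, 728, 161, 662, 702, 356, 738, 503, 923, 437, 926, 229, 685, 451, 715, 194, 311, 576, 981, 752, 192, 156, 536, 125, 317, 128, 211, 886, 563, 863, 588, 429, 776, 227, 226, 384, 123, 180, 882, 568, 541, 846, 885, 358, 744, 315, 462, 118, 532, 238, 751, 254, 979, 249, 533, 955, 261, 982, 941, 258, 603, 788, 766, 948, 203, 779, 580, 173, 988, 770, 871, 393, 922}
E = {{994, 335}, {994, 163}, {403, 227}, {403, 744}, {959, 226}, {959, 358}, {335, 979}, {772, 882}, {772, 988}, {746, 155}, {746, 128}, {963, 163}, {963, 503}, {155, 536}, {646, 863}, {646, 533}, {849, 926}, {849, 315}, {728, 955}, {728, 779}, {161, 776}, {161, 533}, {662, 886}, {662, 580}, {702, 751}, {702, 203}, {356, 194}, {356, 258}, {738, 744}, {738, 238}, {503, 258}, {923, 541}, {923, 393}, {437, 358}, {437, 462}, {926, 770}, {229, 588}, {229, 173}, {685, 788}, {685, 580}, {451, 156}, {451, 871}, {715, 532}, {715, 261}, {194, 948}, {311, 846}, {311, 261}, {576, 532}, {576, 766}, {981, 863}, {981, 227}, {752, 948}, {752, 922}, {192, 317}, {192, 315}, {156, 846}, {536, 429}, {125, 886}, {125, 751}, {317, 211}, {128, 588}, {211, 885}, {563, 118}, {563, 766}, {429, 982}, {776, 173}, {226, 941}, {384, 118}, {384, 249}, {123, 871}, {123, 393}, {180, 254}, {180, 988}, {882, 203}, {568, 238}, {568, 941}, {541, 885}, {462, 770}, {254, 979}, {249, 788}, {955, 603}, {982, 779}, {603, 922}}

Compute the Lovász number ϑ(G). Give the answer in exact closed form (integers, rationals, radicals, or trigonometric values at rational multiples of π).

83*cos(pi/83)/(cos(pi/83) + 1)

N(462) = {437, 770}, |N(462)| = 2.
deg(746) = 2; N(746) = {155, 128}.
Vertex 941 has 2 neighbors: 226, 568.
N(203) = {702, 882}, |N(203)| = 2.
deg(v) = 2 for all v (|V|=83); this is C_{83}, the 83-cycle.
A has 42 distinct eigenvalues ≈ [2.0, 1.99427, 1.97712, 1.94865, 1.90901, 1.85844, 1.79722, 1.72571, 1.64431, 1.5535, 1.45378, 1.34575, 1.23, 1.1072, 0.97807, 0.84333, 0.70376, 0.56016, 0.41335, 0.26418, 0.11349, -0.03785, -0.18897, -0.33901, -0.48711, -0.63242, -0.7741, -0.91135, -1.04338, -1.16944, -1.28879, -1.40077, -1.50472, -1.60005, -1.68622, -1.76273, -1.82914, -1.88507, -1.93021, -1.96429, -1.98712, -1.99857].
−83·(-2*cos(pi/83)) / ((2)−(-2*cos(pi/83))) = 83*cos(pi/83)/(cos(pi/83) + 1) = ϑ(G).
ϑ(G) ≈ 41.485132588.
41 ≤ 83*cos(pi/83)/(cos(pi/83) + 1) ≤ 42: both strict.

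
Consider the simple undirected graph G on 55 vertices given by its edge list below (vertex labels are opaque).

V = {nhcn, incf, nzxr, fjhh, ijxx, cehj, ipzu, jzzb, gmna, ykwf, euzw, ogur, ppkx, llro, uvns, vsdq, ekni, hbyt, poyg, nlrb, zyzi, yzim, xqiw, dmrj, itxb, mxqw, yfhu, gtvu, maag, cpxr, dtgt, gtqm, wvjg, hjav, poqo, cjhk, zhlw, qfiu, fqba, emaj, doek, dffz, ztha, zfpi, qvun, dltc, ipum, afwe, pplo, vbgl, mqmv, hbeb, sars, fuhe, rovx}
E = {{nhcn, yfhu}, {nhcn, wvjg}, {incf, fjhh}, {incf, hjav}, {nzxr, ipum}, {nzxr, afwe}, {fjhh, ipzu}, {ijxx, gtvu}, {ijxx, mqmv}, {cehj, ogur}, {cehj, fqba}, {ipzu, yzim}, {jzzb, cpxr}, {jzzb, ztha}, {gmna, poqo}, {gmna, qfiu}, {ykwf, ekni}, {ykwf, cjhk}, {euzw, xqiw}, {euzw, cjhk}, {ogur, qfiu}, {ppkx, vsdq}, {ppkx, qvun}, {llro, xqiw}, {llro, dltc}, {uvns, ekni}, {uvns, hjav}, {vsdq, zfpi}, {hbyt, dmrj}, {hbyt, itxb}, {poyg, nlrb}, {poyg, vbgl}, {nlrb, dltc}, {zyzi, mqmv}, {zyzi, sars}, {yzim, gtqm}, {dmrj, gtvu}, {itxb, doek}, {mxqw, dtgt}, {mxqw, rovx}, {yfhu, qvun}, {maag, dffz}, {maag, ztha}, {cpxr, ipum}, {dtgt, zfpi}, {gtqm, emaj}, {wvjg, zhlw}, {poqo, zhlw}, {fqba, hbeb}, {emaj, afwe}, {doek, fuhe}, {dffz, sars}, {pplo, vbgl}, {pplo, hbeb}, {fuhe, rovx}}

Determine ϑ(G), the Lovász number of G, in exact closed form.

55*cos(pi/55)/(cos(pi/55) + 1)

N(gtvu) = {ijxx, dmrj}, |N(gtvu)| = 2.
N(gmna) = {poqo, qfiu}, |N(gmna)| = 2.
N(rovx) = {mxqw, fuhe}, |N(rovx)| = 2.
deg(ppkx) = 2; N(ppkx) = {vsdq, qvun}.
Regular of degree 2 on 55 vertices: a single 55-cycle (edge-transitive).
The 28 distinct eigenvalues: [2.0, 1.98696, 1.94802, 1.88369, 1.7948, 1.68251, 1.54828, 1.39388, 1.2213, 1.03279, 0.83083, 0.61803, 0.39718, 0.17115, -0.05711, -0.28463, -0.50844, -0.72562, -0.93333, -1.12889, -1.30972, -1.47348, -1.61803, -1.74149, -1.84225, -1.91899, -1.97071, -1.99674].
Lovász (edge-transitive): ϑ = −55·(-2*cos(pi/55))/((2)−(-2*cos(pi/55))) = 55*cos(pi/55)/(cos(pi/55) + 1).
≈ 27.47755688 (to 8 d.p.).
Lovász sandwich 27 ≤ 55*cos(pi/55)/(cos(pi/55) + 1) ≤ 28: both strict.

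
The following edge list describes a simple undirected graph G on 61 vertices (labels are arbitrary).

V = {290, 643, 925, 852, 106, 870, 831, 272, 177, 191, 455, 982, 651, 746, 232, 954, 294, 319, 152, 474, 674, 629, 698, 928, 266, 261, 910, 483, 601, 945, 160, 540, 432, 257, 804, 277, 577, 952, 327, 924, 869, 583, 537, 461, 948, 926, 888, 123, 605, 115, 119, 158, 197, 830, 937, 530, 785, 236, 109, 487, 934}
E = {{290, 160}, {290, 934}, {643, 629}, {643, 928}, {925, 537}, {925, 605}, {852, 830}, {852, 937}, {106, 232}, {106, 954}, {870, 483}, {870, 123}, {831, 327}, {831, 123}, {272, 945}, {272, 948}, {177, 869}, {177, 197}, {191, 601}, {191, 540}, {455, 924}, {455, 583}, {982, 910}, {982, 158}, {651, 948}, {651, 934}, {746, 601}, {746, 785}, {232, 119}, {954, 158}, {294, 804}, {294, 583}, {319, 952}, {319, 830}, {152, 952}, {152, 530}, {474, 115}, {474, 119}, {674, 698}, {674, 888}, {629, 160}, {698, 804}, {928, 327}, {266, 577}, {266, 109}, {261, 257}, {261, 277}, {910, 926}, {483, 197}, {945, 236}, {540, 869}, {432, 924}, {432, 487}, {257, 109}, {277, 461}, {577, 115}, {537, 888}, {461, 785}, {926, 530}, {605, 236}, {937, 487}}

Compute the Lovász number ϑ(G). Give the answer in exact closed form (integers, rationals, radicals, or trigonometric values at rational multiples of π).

deg(191) = 2; N(191) = {601, 540}.
Vertex 948 has 2 neighbors: 272, 651.
Vertex 982 has 2 neighbors: 910, 158.
Vertex 852 has 2 neighbors: 830, 937.
61-vertex 2-regular graph: connected 2-regular on 61 ⇒ C_{61}.
Distinct eigenvalues (to 3 d.p.): [2.0, 1.989, 1.958, 1.905, 1.833, 1.741, 1.63, 1.502, 1.359, 1.2, 1.03, 0.848, 0.657, 0.459, 0.257, 0.051, -0.154, -0.359, -0.559, -0.753, -0.94, -1.116, -1.281, -1.432, -1.568, -1.688, -1.789, -1.871, -1.934, -1.976, -1.997].
Lovász: ϑ = −61(-2*cos(pi/61))/(2+-(-1)*2*cos(pi/61)) = 61*cos(pi/61)/(cos(pi/61) + 1).
ϑ(G) ≈ 30.479766.
30 ≤ 61*cos(pi/61)/(cos(pi/61) + 1) ≤ 31: both strict.

61*cos(pi/61)/(cos(pi/61) + 1)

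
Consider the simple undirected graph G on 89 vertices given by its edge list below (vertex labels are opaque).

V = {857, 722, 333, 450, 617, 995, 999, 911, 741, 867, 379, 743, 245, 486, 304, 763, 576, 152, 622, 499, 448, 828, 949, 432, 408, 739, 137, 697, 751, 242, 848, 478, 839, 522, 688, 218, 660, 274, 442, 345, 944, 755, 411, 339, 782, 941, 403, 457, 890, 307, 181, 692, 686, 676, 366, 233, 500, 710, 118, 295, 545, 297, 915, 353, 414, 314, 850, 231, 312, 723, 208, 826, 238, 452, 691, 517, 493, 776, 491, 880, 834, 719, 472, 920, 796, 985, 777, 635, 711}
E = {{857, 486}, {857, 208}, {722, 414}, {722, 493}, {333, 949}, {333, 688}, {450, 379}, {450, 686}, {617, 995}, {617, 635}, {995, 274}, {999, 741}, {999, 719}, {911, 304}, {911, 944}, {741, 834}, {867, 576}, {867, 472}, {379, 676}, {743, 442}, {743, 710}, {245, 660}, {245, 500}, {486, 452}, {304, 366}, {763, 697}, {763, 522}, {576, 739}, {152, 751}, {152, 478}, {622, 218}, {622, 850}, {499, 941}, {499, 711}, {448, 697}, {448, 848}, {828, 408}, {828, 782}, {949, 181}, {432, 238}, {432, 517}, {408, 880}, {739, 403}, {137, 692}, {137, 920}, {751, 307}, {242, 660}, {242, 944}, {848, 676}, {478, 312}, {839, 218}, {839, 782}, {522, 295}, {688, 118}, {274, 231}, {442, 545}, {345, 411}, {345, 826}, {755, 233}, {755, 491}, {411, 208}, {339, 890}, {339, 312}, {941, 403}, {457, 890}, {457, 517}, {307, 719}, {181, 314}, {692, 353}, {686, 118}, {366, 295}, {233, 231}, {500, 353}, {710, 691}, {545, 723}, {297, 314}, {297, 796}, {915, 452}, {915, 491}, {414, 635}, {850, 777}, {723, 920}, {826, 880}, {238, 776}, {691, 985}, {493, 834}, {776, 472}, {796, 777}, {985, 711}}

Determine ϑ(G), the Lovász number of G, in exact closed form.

Vertex 457 has 2 neighbors: 890, 517.
Vertex 776 has 2 neighbors: 238, 472.
Vertex 999 has 2 neighbors: 741, 719.
deg(517) = 2; N(517) = {432, 457}.
Regular of degree 2 on 89 vertices: this is C_{89}, the 89-cycle.
Distinct eigenvalues (to 6 d.p.): [2.0, 1.995018, 1.980097, 1.955311, 1.920784, 1.876688, 1.823242, 1.760713, 1.689412, 1.609694, 1.521958, 1.426638, 1.324212, 1.215188, 1.10011, 0.979551, 0.854113, 0.724419, 0.591116, 0.454869, 0.316355, 0.176265, 0.035297, -0.105847, -0.246463, -0.385852, -0.523319, -0.658178, -0.789758, -0.917404, -1.040479, -1.158371, -1.270491, -1.376282, -1.475217, -1.566802, -1.650581, -1.726138, -1.793094, -1.851118, -1.89992, -1.939256, -1.968931, -1.988796, -1.998754].
Lovász (edge-transitive): ϑ = −89·(-2*cos(pi/89))/((2)−(-2*cos(pi/89))) = 89*cos(pi/89)/(cos(pi/89) + 1).
ϑ(G) ≈ 44.4861353.
Check 44 ≤ 89*cos(pi/89)/(cos(pi/89) + 1) ≤ 45: both strict.

89*cos(pi/89)/(cos(pi/89) + 1)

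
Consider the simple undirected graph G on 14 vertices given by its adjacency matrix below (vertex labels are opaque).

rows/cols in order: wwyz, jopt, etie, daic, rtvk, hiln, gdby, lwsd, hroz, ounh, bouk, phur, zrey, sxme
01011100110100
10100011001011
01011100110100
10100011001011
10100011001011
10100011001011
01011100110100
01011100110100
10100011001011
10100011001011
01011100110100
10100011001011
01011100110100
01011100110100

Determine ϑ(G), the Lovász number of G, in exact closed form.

7

Vertex rtvk has 7 neighbors: wwyz, etie, gdby, lwsd, bouk, zrey, sxme.
N(daic) = {wwyz, etie, gdby, lwsd, bouk, zrey, sxme}, |N(daic)| = 7.
deg(gdby) = 7; N(gdby) = {jopt, daic, rtvk, hiln, hroz, ounh, phur}.
N(phur) = {wwyz, etie, gdby, lwsd, bouk, zrey, sxme}, |N(phur)| = 7.
K_{7,7} (perfect); ϑ(G) = α(G) = max{7,7} = 7.
Numerically 7.0000000.
α=7, χ(Ḡ)=7; ϑ=7 lies between (collapsed).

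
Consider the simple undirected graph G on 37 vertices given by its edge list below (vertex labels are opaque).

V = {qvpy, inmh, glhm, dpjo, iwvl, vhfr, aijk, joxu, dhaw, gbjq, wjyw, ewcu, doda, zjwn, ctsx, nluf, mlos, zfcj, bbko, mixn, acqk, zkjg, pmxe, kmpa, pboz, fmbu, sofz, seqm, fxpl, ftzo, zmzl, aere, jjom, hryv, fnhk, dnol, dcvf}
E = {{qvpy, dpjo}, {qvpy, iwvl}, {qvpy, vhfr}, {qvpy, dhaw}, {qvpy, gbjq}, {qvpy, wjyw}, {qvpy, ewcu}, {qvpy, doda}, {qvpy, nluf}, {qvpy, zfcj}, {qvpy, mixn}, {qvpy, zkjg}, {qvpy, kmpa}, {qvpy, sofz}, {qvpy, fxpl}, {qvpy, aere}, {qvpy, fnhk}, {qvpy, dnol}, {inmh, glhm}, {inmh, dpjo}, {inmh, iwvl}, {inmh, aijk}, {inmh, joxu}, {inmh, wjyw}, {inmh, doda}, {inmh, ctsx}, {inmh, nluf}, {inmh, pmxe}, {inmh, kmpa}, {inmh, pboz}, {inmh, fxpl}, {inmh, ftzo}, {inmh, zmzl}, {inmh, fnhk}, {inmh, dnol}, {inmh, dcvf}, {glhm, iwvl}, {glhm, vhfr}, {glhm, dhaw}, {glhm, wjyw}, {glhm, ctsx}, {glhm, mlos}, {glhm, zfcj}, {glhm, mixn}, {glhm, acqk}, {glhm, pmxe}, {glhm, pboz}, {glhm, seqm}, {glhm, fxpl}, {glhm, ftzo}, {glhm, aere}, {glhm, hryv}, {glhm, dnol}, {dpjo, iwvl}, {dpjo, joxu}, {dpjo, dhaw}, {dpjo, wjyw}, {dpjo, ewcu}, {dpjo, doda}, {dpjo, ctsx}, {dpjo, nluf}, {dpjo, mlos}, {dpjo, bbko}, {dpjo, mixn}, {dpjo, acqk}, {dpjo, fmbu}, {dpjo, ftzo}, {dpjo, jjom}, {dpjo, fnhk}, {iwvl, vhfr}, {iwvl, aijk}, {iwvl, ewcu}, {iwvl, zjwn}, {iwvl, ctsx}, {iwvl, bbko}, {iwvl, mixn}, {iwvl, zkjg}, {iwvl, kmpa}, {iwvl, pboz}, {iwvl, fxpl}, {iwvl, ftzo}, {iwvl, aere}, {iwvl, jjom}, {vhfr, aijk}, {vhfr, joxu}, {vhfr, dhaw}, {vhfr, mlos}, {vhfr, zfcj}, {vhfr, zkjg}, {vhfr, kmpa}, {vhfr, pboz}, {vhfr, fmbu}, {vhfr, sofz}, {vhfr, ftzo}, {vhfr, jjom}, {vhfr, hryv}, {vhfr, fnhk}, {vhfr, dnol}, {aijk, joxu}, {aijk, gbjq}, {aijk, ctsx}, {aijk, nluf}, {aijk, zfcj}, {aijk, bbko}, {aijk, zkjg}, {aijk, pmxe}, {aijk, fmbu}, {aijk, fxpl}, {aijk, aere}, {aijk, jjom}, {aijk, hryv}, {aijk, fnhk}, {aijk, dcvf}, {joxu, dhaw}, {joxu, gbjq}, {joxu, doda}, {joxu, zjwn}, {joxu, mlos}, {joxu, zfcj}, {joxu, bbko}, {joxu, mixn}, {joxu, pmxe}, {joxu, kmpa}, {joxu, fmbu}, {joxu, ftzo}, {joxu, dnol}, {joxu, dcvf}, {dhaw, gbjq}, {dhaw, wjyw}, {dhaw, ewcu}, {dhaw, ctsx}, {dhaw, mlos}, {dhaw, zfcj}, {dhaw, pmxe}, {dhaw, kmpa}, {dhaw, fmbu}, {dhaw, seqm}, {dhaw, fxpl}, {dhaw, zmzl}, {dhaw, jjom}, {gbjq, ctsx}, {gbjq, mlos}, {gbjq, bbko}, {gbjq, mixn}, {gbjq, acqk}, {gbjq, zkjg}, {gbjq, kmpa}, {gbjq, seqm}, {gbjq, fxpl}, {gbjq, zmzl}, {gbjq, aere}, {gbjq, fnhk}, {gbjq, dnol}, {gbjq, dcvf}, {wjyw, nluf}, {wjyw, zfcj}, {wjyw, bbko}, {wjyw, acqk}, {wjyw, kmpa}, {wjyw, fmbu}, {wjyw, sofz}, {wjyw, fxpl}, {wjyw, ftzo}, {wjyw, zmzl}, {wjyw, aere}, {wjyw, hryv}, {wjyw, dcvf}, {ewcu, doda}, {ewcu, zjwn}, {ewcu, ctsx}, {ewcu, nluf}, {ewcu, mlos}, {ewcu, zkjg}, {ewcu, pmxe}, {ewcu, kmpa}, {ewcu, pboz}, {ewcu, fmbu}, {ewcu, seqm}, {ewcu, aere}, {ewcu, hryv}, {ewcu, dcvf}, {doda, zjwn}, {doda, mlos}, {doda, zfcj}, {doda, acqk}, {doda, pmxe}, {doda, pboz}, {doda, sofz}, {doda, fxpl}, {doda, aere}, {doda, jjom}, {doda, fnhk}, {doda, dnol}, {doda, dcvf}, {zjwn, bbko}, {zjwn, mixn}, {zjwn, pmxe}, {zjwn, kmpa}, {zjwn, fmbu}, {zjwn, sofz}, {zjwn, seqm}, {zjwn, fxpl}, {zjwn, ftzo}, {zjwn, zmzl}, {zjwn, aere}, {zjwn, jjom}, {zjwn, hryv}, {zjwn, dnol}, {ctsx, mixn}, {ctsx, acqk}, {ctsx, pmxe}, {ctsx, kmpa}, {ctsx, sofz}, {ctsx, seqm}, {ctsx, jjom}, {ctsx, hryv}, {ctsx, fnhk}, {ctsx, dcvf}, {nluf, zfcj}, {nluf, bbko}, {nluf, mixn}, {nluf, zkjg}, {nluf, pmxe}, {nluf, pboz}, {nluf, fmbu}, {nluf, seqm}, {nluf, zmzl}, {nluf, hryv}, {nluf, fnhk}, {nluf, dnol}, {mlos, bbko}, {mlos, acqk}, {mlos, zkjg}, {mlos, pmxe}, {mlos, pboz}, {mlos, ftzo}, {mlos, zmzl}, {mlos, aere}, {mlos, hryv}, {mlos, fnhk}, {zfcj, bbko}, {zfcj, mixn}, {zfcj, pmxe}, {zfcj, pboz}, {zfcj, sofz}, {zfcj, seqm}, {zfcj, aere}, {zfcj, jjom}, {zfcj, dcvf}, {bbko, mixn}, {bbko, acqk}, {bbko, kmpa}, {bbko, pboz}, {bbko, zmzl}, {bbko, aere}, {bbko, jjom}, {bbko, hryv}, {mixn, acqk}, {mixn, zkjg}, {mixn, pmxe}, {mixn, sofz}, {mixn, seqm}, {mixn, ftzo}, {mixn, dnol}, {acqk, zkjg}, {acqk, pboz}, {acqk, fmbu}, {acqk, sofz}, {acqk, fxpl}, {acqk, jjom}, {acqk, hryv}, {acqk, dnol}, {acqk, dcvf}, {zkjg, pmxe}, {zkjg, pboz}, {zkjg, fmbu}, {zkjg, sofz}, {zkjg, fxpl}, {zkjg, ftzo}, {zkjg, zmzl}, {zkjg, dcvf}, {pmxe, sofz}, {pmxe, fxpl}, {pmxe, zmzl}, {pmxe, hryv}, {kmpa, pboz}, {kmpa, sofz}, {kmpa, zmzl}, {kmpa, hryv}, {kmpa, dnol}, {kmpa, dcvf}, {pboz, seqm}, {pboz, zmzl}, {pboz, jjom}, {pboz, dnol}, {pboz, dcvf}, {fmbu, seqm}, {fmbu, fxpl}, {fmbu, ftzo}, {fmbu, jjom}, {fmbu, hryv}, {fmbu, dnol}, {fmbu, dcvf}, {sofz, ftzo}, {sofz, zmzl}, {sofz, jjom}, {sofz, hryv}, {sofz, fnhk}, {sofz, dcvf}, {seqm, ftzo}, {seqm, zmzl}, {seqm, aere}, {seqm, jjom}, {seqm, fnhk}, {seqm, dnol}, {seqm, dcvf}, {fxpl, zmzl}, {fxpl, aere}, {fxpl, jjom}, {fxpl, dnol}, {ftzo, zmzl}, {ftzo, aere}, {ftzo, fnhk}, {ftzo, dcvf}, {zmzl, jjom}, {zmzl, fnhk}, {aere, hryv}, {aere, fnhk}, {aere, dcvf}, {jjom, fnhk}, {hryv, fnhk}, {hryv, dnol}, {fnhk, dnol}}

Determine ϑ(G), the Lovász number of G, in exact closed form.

Vertex bbko has 18 neighbors: dpjo, iwvl, aijk, joxu, gbjq, wjyw, zjwn, nluf, mlos, zfcj, mixn, acqk, kmpa, pboz, zmzl, aere, jjom, hryv.
N(seqm) = {glhm, dhaw, gbjq, ewcu, zjwn, ctsx, nluf, zfcj, mixn, pboz, fmbu, ftzo, zmzl, aere, jjom, fnhk, dnol, dcvf}, |N(seqm)| = 18.
deg(hryv) = 18; N(hryv) = {glhm, vhfr, aijk, wjyw, ewcu, zjwn, ctsx, nluf, mlos, bbko, acqk, pmxe, kmpa, fmbu, sofz, aere, fnhk, dnol}.
N(dnol) = {qvpy, inmh, glhm, vhfr, joxu, gbjq, doda, zjwn, nluf, mixn, acqk, kmpa, pboz, fmbu, seqm, fxpl, hryv, fnhk}, |N(dnol)| = 18.
Every vertex has degree 18 (N=37); Paley(37): SR with (k,λ,μ)=(18,8,9).
A has 3 distinct eigenvalues ≈ [18.0, 2.541381, -3.541381].
Lovász (edge-transitive): ϑ = −37·(-sqrt(37)/2 - 1/2)/((18)−(-sqrt(37)/2 - 1/2)) = sqrt(37).
≈ 6.08276253 (to 8 d.p.).

sqrt(37)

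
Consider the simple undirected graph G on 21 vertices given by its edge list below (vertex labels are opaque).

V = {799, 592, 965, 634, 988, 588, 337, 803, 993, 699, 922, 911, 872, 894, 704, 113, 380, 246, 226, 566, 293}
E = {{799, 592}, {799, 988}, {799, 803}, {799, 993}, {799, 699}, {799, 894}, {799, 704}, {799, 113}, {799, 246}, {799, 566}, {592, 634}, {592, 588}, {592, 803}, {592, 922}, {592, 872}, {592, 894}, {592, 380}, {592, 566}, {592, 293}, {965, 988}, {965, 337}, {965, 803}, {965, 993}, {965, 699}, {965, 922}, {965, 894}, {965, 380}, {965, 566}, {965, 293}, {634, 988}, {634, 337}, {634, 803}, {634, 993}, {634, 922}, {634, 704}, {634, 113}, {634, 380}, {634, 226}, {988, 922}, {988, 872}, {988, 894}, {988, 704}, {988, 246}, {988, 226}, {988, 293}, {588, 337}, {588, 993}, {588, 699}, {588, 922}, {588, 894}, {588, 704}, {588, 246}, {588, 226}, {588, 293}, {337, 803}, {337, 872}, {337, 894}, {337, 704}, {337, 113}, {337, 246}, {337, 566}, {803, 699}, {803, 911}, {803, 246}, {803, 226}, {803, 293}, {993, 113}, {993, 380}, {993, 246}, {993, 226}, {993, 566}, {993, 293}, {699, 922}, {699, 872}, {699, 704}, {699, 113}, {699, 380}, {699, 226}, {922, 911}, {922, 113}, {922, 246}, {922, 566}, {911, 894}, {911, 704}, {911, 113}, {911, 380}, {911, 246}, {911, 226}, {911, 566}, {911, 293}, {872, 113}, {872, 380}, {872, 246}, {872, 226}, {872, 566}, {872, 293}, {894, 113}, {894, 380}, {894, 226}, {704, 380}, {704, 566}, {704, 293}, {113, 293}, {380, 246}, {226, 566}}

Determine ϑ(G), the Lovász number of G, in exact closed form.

Vertex 380 has 10 neighbors: 592, 965, 634, 993, 699, 911, 872, 894, 704, 246.
deg(592) = 10; N(592) = {799, 634, 588, 803, 922, 872, 894, 380, 566, 293}.
deg(113) = 10; N(113) = {799, 634, 337, 993, 699, 922, 911, 872, 894, 293}.
N(704) = {799, 634, 988, 588, 337, 699, 911, 380, 566, 293}, |N(704)| = 10.
Every vertex has degree 10 (N=21); Kneser K(7,2) on C(7,2)=21 vertices.
spec(A) ≈ [10.0, 1.0, -4.0] (distinct, 4 d.p.).
Lovász: ϑ = −21(-4)/(10+-1*(-4)) = 6.
ϑ(G) ≈ 6.00000.

6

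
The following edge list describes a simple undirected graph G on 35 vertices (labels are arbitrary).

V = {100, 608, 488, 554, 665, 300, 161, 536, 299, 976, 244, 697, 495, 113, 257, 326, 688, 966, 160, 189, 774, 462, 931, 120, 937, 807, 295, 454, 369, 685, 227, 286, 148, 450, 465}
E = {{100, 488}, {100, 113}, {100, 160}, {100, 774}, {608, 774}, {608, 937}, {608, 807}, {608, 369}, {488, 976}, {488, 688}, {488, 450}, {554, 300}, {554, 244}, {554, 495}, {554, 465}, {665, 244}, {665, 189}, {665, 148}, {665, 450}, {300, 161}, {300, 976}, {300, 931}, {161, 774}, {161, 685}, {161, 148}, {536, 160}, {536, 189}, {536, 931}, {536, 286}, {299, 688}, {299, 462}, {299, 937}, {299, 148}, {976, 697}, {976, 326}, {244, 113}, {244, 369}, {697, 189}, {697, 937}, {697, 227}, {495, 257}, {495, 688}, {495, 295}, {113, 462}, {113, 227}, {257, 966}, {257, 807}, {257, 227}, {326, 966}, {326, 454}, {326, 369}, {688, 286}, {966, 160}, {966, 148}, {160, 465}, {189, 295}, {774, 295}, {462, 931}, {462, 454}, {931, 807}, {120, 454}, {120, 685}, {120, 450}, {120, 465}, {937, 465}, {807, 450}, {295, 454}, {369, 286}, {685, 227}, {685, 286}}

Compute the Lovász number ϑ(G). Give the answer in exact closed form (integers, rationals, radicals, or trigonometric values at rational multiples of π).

N(286) = {536, 688, 369, 685}, |N(286)| = 4.
Vertex 976 has 4 neighbors: 488, 300, 697, 326.
Vertex 189 has 4 neighbors: 665, 536, 697, 295.
Vertex 465 has 4 neighbors: 554, 160, 120, 937.
4-regular, N=35; this is K(7,3), the Kneser graph.
spec(A) ≈ [4.0, 2.0, -1.0, -3.0] (distinct, 4 d.p.).
−35·(-3) / ((4)−(-3)) = 15 = ϑ(G).
≈ 15.0000 (to 4 d.p.).

15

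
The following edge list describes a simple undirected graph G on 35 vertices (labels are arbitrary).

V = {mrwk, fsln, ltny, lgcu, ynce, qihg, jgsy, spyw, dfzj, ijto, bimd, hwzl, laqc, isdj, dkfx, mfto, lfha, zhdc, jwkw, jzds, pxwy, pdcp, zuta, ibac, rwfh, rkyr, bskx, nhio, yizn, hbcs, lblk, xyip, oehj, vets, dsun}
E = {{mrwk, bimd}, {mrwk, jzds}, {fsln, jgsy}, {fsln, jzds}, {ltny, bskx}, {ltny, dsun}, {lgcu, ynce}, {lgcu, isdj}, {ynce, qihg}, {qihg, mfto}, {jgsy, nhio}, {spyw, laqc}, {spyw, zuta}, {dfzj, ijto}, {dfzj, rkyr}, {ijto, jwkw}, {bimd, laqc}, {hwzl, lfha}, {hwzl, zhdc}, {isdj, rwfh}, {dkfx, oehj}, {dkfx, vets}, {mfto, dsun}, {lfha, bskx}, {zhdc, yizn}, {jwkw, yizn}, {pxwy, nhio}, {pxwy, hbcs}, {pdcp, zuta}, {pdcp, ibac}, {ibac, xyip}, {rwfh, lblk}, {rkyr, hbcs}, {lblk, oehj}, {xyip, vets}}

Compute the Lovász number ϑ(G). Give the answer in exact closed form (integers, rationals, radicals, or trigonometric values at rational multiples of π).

35*cos(pi/35)/(cos(pi/35) + 1)

N(dfzj) = {ijto, rkyr}, |N(dfzj)| = 2.
Vertex hwzl has 2 neighbors: lfha, zhdc.
Vertex zhdc has 2 neighbors: hwzl, yizn.
Vertex isdj has 2 neighbors: lgcu, rwfh.
35-vertex 2-regular graph: a single 35-cycle (edge-transitive).
Distinct eigenvalues (to 6 d.p.): [2.0, 1.967859, 1.87247, 1.716898, 1.506143, 1.24698, 0.947737, 0.618034, 0.268467, -0.08973, -0.445042, -0.78605, -1.101794, -1.382125, -1.618034, -1.801938, -1.927926, -1.991949].
Lovász: ϑ = −35(-2*cos(pi/35))/(2+-(-1)*2*cos(pi/35)) = 35*cos(pi/35)/(cos(pi/35) + 1).
= 17.4647040… (decimal).
α=17, χ(Ḡ)=18; ϑ=35*cos(pi/35)/(cos(pi/35) + 1) lies between (both strict).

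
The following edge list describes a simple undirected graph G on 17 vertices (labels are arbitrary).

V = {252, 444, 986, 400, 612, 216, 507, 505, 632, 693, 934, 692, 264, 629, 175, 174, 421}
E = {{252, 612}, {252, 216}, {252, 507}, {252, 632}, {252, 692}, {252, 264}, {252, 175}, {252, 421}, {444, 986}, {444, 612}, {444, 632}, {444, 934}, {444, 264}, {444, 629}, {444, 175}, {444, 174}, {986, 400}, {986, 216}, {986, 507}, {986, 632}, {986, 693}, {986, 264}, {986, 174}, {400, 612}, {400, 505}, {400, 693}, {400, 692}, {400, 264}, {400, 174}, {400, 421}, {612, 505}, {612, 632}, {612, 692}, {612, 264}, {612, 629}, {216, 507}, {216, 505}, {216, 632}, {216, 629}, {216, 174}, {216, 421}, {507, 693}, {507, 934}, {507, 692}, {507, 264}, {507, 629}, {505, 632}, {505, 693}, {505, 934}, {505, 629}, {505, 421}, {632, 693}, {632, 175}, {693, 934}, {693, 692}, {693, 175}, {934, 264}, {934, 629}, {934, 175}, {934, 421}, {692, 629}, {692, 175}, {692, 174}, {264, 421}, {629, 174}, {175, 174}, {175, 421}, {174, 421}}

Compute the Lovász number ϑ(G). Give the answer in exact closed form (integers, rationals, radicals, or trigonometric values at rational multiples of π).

sqrt(17)

N(174) = {444, 986, 400, 216, 692, 629, 175, 421}, |N(174)| = 8.
deg(400) = 8; N(400) = {986, 612, 505, 693, 692, 264, 174, 421}.
deg(507) = 8; N(507) = {252, 986, 216, 693, 934, 692, 264, 629}.
N(175) = {252, 444, 632, 693, 934, 692, 174, 421}, |N(175)| = 8.
17-vertex 8-regular graph: strongly regular (17,8,3,4).
spec(A) ≈ [8.0, 1.56155, -2.56155] (distinct, 5 d.p.).
ϑ = −N·λ_min/(λ_max−λ_min) = −17·(-sqrt(17)/2 - 1/2)/(8−(-sqrt(17)/2 - 1/2)) = sqrt(17).
Numerically 4.1231056.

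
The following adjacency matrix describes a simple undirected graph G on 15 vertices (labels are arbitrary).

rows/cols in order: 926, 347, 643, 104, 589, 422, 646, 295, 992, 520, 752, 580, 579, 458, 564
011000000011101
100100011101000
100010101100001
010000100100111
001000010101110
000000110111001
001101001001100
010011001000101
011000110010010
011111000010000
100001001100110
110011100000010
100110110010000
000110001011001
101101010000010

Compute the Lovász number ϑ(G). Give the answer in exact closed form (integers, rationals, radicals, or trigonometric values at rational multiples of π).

5

N(926) = {347, 643, 752, 580, 579, 564}, |N(926)| = 6.
deg(992) = 6; N(992) = {347, 643, 646, 295, 752, 458}.
deg(458) = 6; N(458) = {104, 589, 992, 752, 580, 564}.
Vertex 520 has 6 neighbors: 347, 643, 104, 589, 422, 752.
Every vertex has degree 6 (N=15); Kneser K(6,2) on C(6,2)=15 vertices.
The 3 distinct eigenvalues: [6.0, 1.0, -3.0].
Lovász (edge-transitive): ϑ = −15·(-3)/((6)−(-3)) = 5.
ϑ(G) ≈ 5.000000.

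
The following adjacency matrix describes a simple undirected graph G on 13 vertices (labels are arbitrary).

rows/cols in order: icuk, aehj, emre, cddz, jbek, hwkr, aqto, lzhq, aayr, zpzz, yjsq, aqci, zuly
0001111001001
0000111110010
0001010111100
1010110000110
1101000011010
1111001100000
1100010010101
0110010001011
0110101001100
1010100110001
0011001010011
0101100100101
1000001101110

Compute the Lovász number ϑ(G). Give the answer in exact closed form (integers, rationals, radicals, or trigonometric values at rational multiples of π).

N(zuly) = {icuk, aqto, lzhq, zpzz, yjsq, aqci}, |N(zuly)| = 6.
Vertex aqto has 6 neighbors: icuk, aehj, hwkr, aayr, yjsq, zuly.
N(jbek) = {icuk, aehj, cddz, aayr, zpzz, aqci}, |N(jbek)| = 6.
N(icuk) = {cddz, jbek, hwkr, aqto, zpzz, zuly}, |N(icuk)| = 6.
Every vertex has degree 6 (N=13); strongly regular (13,6,2,3).
A has 3 distinct eigenvalues ≈ [6.0, 1.302776, -2.302776].
λ_max=6, λ_min=-sqrt(13)/2 - 1/2; ϑ = −13·λ_min/(λ_max−λ_min) = sqrt(13).
ϑ(G) ≈ 3.6056.

sqrt(13)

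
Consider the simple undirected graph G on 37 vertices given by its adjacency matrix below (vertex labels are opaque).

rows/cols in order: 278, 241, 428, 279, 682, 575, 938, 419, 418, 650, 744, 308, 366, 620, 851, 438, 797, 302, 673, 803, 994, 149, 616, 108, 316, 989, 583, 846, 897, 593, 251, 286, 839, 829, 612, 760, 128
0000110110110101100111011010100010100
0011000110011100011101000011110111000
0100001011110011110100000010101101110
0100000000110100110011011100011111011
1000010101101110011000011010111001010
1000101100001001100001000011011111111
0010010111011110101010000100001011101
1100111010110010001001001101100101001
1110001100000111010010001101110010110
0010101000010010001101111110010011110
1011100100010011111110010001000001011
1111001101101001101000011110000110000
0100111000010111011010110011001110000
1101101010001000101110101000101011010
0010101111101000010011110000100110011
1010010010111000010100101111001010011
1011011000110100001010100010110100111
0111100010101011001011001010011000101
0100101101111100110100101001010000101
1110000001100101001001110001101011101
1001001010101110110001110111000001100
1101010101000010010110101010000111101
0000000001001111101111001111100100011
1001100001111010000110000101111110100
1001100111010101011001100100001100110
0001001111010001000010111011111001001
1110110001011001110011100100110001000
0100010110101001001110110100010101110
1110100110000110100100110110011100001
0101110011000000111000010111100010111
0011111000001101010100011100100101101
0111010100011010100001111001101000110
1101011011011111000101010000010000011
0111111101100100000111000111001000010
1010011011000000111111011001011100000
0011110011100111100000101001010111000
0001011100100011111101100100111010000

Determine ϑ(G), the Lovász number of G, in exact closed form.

sqrt(37)

deg(418) = 18; N(418) = {278, 241, 428, 938, 419, 620, 851, 438, 302, 994, 316, 989, 846, 897, 593, 839, 612, 760}.
N(316) = {278, 279, 682, 419, 418, 650, 308, 620, 438, 302, 673, 149, 616, 989, 251, 286, 612, 760}, |N(316)| = 18.
Vertex 279 has 18 neighbors: 241, 744, 308, 620, 797, 302, 994, 149, 108, 316, 989, 593, 251, 286, 839, 829, 760, 128.
deg(366) = 18; N(366) = {241, 682, 575, 938, 308, 620, 851, 438, 302, 673, 994, 616, 108, 583, 846, 251, 286, 839}.
37-vertex 18-regular graph: SR(37,18,8,9) — a Paley graph.
A has 3 distinct eigenvalues ≈ [18.0, 2.541, -3.541].
λ_max=18, λ_min=-sqrt(37)/2 - 1/2; ϑ = −37·λ_min/(λ_max−λ_min) = sqrt(37).
≈ 6.0828 (to 4 d.p.).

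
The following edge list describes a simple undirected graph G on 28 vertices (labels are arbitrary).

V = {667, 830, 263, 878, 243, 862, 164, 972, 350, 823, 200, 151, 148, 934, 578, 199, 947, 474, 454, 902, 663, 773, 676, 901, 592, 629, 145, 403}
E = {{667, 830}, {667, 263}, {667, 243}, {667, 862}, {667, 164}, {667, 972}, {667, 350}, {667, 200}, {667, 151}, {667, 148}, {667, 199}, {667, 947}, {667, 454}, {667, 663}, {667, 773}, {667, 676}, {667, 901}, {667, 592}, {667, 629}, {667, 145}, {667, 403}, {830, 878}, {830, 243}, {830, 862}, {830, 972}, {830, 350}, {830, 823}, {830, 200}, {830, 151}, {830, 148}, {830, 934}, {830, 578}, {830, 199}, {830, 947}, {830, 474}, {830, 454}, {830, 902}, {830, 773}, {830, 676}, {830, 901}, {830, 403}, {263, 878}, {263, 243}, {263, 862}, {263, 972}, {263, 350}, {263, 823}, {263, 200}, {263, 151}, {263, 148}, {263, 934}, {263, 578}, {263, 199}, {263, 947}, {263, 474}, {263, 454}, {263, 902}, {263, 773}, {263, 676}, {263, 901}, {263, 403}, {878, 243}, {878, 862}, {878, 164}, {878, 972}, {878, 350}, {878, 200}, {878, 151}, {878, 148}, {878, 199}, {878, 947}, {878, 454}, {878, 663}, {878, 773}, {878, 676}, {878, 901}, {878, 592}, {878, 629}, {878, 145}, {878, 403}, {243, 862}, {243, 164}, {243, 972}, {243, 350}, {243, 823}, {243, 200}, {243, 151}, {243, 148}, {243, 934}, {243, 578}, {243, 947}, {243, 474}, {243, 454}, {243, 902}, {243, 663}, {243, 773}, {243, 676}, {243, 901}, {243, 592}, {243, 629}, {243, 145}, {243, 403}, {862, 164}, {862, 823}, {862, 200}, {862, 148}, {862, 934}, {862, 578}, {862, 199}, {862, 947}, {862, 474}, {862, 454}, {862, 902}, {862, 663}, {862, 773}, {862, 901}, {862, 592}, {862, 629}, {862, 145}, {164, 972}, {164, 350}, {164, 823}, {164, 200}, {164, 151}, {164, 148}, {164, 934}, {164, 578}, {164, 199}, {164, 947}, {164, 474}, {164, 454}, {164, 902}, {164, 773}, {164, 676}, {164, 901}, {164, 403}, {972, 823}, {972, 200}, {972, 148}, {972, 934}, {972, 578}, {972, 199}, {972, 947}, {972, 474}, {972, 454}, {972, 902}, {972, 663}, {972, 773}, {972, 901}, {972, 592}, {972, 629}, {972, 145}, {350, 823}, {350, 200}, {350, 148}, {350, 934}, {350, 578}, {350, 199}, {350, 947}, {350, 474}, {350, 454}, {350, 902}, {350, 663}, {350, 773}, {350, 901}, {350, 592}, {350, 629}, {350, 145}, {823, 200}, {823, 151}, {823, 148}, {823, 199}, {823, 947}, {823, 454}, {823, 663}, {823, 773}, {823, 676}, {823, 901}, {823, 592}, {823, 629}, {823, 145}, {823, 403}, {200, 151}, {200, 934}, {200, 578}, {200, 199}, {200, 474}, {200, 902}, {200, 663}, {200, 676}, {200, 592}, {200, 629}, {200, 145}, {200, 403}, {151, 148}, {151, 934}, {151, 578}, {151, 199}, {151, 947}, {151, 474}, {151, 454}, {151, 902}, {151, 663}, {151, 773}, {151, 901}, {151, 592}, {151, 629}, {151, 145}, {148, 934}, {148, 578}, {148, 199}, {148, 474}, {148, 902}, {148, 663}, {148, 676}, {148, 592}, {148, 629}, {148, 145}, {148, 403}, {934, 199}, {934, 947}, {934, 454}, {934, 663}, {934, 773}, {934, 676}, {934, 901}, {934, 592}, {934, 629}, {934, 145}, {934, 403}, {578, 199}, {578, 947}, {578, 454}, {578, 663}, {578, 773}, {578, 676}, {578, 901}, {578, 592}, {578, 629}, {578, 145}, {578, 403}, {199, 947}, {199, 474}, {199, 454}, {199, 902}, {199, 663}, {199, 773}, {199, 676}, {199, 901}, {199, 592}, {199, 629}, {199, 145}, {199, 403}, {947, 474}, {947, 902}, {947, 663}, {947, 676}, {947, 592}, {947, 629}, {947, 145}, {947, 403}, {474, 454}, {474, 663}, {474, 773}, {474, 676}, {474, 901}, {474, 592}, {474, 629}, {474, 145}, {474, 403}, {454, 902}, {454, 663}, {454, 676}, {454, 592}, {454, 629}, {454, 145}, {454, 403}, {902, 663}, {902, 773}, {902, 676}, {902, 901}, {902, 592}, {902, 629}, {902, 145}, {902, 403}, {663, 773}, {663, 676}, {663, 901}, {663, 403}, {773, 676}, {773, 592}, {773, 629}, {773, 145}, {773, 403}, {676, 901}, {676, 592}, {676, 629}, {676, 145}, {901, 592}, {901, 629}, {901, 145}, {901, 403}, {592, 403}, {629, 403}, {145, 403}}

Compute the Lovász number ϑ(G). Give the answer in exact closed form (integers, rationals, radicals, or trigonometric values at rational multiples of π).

7

deg(350) = 22; N(350) = {667, 830, 263, 878, 243, 164, 823, 200, 148, 934, 578, 199, 947, 474, 454, 902, 663, 773, 901, 592, 629, 145}.
deg(474) = 21; N(474) = {830, 263, 243, 862, 164, 972, 350, 200, 151, 148, 199, 947, 454, 663, 773, 676, 901, 592, 629, 145, 403}.
N(164) = {667, 878, 243, 862, 972, 350, 823, 200, 151, 148, 934, 578, 199, 947, 474, 454, 902, 773, 676, 901, 403}, |N(164)| = 21.
Vertex 862 has 22 neighbors: 667, 830, 263, 878, 243, 164, 823, 200, 148, 934, 578, 199, 947, 474, 454, 902, 663, 773, 901, 592, 629, 145.
G = K_{7,7,6,6,2}: α = 7 = χ(Ḡ), so ϑ = 7.
≈ 7.00000 (to 5 d.p.).
α=7, χ(Ḡ)=7; ϑ=7 lies between (collapsed).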